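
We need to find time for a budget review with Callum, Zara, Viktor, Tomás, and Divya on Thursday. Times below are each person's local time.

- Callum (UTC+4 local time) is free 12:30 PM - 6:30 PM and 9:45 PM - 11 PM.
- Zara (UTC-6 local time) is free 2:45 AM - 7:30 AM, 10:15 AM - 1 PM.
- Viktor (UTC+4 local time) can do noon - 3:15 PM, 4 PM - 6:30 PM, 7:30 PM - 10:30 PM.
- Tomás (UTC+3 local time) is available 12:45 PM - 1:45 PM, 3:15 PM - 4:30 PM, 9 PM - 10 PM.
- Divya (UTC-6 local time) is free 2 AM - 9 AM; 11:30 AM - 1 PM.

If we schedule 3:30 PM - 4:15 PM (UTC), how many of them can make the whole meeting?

1

Callum in UTC: 08:30-14:30, 17:45-19:00 (subtract 4h to convert from UTC+4).
Zara in UTC: 08:45-13:30, 16:15-19:00 (add 6h to convert from UTC-6).
Viktor in UTC: 08:00-11:15, 12:00-14:30, 15:30-18:30 (subtract 4h to convert from UTC+4).
Tomás in UTC: 09:45-10:45, 12:15-13:30, 18:00-19:00 (subtract 3h to convert from UTC+3).
Divya in UTC: 08:00-15:00, 17:30-19:00 (add 6h to convert from UTC-6).
Viktor can make the full 15:30-16:15 slot — that's 1.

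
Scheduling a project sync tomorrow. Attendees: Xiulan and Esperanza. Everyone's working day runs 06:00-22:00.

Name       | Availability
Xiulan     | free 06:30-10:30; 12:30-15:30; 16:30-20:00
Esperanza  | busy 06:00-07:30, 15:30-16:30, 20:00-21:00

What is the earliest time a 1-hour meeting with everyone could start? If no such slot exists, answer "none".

07:30

Xiulan free: 06:30-10:30, 12:30-15:30, 16:30-20:00.
Esperanza free: 07:30-15:30, 16:30-20:00, 21:00-22:00 (invert busy blocks within the working day).
Xiulan ∩ Esperanza: 07:30-10:30, 12:30-15:30, 16:30-20:00.
The first common window of at least 60 minutes is 07:30-10:30, so the earliest start is 07:30.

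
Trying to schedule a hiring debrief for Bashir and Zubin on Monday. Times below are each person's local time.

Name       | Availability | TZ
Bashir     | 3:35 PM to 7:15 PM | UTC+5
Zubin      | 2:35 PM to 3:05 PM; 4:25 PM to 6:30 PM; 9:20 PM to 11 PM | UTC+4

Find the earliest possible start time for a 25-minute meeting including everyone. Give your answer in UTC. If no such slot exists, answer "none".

Bashir in UTC: 10:35-14:15 (subtract 5h to convert from UTC+5).
Zubin in UTC: 10:35-11:05, 12:25-14:30, 17:20-19:00 (subtract 4h to convert from UTC+4).
Bashir ∩ Zubin: 10:35-11:05, 12:25-14:15.
Those are the intersection windows.
The first common window of at least 25 minutes is 10:35-11:05, so the earliest start is 10:35.

10:35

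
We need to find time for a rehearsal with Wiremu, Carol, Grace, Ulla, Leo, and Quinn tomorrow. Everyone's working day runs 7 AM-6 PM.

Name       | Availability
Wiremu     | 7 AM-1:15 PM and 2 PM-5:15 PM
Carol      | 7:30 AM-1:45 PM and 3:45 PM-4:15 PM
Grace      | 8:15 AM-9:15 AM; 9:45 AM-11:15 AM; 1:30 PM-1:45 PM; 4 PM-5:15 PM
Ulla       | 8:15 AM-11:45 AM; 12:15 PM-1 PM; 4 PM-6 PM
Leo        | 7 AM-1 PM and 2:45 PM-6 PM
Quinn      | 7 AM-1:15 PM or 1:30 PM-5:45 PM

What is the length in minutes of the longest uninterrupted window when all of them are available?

90

Wiremu ∩ Carol: 07:30-13:15, 15:45-16:15.
Wiremu ∩ Carol ∩ Grace: 08:15-09:15, 09:45-11:15, 16:00-16:15.
Wiremu ∩ Carol ∩ Grace ∩ Ulla: 08:15-09:15, 09:45-11:15, 16:00-16:15.
Wiremu ∩ Carol ∩ Grace ∩ Ulla ∩ Leo: 08:15-09:15, 09:45-11:15, 16:00-16:15.
Wiremu ∩ Carol ∩ Grace ∩ Ulla ∩ Leo ∩ Quinn: 08:15-09:15, 09:45-11:15, 16:00-16:15.
The longest is 09:45-11:15 at 90 minutes.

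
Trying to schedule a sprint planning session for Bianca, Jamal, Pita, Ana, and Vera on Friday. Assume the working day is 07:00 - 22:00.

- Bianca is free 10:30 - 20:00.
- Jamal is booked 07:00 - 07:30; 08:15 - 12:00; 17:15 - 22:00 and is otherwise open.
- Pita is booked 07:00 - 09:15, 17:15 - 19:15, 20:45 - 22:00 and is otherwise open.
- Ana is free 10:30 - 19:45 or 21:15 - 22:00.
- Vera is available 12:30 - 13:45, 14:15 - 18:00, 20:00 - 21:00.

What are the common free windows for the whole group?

12:30-13:45, 14:15-17:15

Bianca free: 10:30-20:00.
Jamal free: 07:30-08:15, 12:00-17:15 (invert busy blocks within the working day).
Pita free: 09:15-17:15, 19:15-20:45 (invert busy blocks within the working day).
Ana free: 10:30-19:45, 21:15-22:00.
Vera free: 12:30-13:45, 14:15-18:00, 20:00-21:00.
Bianca ∩ Jamal: 12:00-17:15.
Bianca ∩ Jamal ∩ Pita: 12:00-17:15.
Bianca ∩ Jamal ∩ Pita ∩ Ana: 12:00-17:15.
Bianca ∩ Jamal ∩ Pita ∩ Ana ∩ Vera: 12:30-13:45, 14:15-17:15.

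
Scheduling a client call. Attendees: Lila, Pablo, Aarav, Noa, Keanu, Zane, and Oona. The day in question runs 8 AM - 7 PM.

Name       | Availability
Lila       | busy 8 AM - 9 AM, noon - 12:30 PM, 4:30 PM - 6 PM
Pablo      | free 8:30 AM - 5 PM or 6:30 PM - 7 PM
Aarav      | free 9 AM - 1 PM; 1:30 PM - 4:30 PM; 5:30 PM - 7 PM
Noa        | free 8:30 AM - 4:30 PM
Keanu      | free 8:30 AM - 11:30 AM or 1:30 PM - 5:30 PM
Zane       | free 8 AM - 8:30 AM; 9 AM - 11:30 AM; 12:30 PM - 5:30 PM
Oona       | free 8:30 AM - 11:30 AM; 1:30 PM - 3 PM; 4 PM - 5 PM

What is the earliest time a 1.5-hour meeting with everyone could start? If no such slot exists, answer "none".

09:00

Lila free: 09:00-12:00, 12:30-16:30, 18:00-19:00 (invert busy blocks within the working day).
Pablo free: 08:30-17:00, 18:30-19:00.
Aarav free: 09:00-13:00, 13:30-16:30, 17:30-19:00.
Noa free: 08:30-16:30.
Keanu free: 08:30-11:30, 13:30-17:30.
Zane free: 08:00-08:30, 09:00-11:30, 12:30-17:30.
Oona free: 08:30-11:30, 13:30-15:00, 16:00-17:00.
Lila ∩ Pablo: 09:00-12:00, 12:30-16:30, 18:30-19:00.
Lila ∩ Pablo ∩ Aarav: 09:00-12:00, 12:30-13:00, 13:30-16:30, 18:30-19:00.
Lila ∩ Pablo ∩ Aarav ∩ Noa: 09:00-12:00, 12:30-13:00, 13:30-16:30.
Lila ∩ Pablo ∩ Aarav ∩ Noa ∩ Keanu: 09:00-11:30, 13:30-16:30.
Lila ∩ Pablo ∩ Aarav ∩ Noa ∩ Keanu ∩ Zane: 09:00-11:30, 13:30-16:30.
Lila ∩ Pablo ∩ Aarav ∩ Noa ∩ Keanu ∩ Zane ∩ Oona: 09:00-11:30, 13:30-15:00, 16:00-16:30.
The first common window of at least 90 minutes is 09:00-11:30, so the earliest start is 09:00.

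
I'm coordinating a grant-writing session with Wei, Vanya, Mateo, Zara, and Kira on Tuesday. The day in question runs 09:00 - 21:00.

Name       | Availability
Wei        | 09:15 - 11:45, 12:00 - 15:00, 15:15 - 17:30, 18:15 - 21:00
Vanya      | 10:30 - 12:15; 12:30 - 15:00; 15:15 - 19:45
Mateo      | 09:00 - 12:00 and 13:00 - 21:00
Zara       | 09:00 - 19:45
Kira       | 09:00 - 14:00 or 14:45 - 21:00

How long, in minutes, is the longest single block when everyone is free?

135

Wei ∩ Vanya: 10:30-11:45, 12:00-12:15, 12:30-15:00, 15:15-17:30, 18:15-19:45.
Wei ∩ Vanya ∩ Mateo: 10:30-11:45, 13:00-15:00, 15:15-17:30, 18:15-19:45.
Wei ∩ Vanya ∩ Mateo ∩ Zara: 10:30-11:45, 13:00-15:00, 15:15-17:30, 18:15-19:45.
Wei ∩ Vanya ∩ Mateo ∩ Zara ∩ Kira: 10:30-11:45, 13:00-14:00, 14:45-15:00, 15:15-17:30, 18:15-19:45.
Those are the intersection windows.
The longest is 15:15-17:30 at 135 minutes.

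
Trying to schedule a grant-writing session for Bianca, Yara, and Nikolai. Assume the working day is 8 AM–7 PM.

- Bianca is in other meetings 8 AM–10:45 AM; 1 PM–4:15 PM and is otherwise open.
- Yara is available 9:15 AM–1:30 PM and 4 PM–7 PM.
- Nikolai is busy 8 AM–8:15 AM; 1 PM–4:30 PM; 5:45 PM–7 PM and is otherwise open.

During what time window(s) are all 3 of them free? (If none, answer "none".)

Bianca free: 10:45-13:00, 16:15-19:00 (invert busy blocks within the working day).
Yara free: 09:15-13:30, 16:00-19:00.
Nikolai free: 08:15-13:00, 16:30-17:45 (invert busy blocks within the working day).
Bianca ∩ Yara: 10:45-13:00, 16:15-19:00.
Bianca ∩ Yara ∩ Nikolai: 10:45-13:00, 16:30-17:45.

10:45-13:00, 16:30-17:45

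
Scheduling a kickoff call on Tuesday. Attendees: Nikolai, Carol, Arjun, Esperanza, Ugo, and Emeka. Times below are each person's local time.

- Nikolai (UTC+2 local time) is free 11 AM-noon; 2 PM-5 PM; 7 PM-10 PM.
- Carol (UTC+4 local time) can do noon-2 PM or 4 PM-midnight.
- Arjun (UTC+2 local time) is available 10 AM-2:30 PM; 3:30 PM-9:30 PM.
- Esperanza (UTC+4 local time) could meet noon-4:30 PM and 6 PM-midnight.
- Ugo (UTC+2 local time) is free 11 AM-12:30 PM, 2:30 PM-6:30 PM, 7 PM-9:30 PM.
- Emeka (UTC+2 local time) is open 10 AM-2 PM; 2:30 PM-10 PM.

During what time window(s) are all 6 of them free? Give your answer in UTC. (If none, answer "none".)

Nikolai in UTC: 09:00-10:00, 12:00-15:00, 17:00-20:00 (subtract 2h to convert from UTC+2).
Carol in UTC: 08:00-10:00, 12:00-20:00 (subtract 4h to convert from UTC+4).
Arjun in UTC: 08:00-12:30, 13:30-19:30 (subtract 2h to convert from UTC+2).
Esperanza in UTC: 08:00-12:30, 14:00-20:00 (subtract 4h to convert from UTC+4).
Ugo in UTC: 09:00-10:30, 12:30-16:30, 17:00-19:30 (subtract 2h to convert from UTC+2).
Emeka in UTC: 08:00-12:00, 12:30-20:00 (subtract 2h to convert from UTC+2).
Nikolai ∩ Carol: 09:00-10:00, 12:00-15:00, 17:00-20:00.
Nikolai ∩ Carol ∩ Arjun: 09:00-10:00, 12:00-12:30, 13:30-15:00, 17:00-19:30.
Nikolai ∩ Carol ∩ Arjun ∩ Esperanza: 09:00-10:00, 12:00-12:30, 14:00-15:00, 17:00-19:30.
Nikolai ∩ Carol ∩ Arjun ∩ Esperanza ∩ Ugo: 09:00-10:00, 14:00-15:00, 17:00-19:30.
Nikolai ∩ Carol ∩ Arjun ∩ Esperanza ∩ Ugo ∩ Emeka: 09:00-10:00, 14:00-15:00, 17:00-19:30.

09:00-10:00, 14:00-15:00, 17:00-19:30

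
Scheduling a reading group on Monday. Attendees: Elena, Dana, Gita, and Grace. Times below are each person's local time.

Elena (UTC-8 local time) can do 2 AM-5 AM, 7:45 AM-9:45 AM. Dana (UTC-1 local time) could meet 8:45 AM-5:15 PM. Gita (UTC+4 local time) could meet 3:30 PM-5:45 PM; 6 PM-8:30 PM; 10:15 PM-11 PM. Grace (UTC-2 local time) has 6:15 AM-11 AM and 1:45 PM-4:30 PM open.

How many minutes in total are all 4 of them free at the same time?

Elena in UTC: 10:00-13:00, 15:45-17:45 (add 8h to convert from UTC-8).
Dana in UTC: 09:45-18:15 (add 1h to convert from UTC-1).
Gita in UTC: 11:30-13:45, 14:00-16:30, 18:15-19:00 (subtract 4h to convert from UTC+4).
Grace in UTC: 08:15-13:00, 15:45-18:30 (add 2h to convert from UTC-2).
Elena ∩ Dana: 10:00-13:00, 15:45-17:45.
Elena ∩ Dana ∩ Gita: 11:30-13:00, 15:45-16:30.
Elena ∩ Dana ∩ Gita ∩ Grace: 11:30-13:00, 15:45-16:30.
Summing the common windows: 90 + 45 = 135 minutes.

135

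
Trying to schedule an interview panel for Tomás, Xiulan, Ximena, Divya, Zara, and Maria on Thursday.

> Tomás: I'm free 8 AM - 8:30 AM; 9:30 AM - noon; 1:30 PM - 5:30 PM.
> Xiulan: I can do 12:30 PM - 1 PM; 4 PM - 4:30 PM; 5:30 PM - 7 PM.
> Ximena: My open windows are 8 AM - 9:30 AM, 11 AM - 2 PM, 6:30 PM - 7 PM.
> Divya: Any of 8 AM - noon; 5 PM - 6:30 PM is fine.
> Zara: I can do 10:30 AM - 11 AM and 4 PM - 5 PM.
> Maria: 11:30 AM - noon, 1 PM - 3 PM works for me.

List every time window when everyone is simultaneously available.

Tomás ∩ Xiulan: 16:00-16:30.
Tomás ∩ Xiulan ∩ Ximena: ∅.
Tomás ∩ Xiulan ∩ Ximena ∩ Divya: ∅.
Tomás ∩ Xiulan ∩ Ximena ∩ Divya ∩ Zara: ∅.
Tomás ∩ Xiulan ∩ Ximena ∩ Divya ∩ Zara ∩ Maria: ∅.
There is no time when everyone is free.

none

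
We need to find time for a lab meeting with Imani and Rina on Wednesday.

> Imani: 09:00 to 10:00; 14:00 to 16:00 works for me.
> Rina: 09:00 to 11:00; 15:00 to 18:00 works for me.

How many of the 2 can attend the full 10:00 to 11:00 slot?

1

Rina can make the full 10:00-11:00 slot — that's 1.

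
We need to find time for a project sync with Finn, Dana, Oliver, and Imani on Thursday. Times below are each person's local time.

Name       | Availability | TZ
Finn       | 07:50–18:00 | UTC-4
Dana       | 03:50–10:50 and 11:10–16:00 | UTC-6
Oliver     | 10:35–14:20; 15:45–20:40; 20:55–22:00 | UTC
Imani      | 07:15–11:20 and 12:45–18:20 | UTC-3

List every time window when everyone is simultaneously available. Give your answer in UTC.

Finn in UTC: 11:50-22:00 (add 4h to convert from UTC-4).
Dana in UTC: 09:50-16:50, 17:10-22:00 (add 6h to convert from UTC-6).
Oliver in UTC: 10:35-14:20, 15:45-20:40, 20:55-22:00.
Imani in UTC: 10:15-14:20, 15:45-21:20 (add 3h to convert from UTC-3).
Finn ∩ Dana: 11:50-16:50, 17:10-22:00.
Finn ∩ Dana ∩ Oliver: 11:50-14:20, 15:45-16:50, 17:10-20:40, 20:55-22:00.
Finn ∩ Dana ∩ Oliver ∩ Imani: 11:50-14:20, 15:45-16:50, 17:10-20:40, 20:55-21:20.
So the common availability across everyone is 11:50-14:20, 15:45-16:50, 17:10-20:40, 20:55-21:20.

11:50-14:20, 15:45-16:50, 17:10-20:40, 20:55-21:20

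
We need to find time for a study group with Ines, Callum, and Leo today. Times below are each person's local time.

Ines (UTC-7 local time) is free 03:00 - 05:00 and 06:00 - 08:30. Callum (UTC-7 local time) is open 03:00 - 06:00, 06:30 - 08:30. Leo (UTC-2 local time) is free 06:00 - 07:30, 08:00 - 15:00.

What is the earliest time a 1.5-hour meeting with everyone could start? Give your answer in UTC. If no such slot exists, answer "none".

10:00

Ines in UTC: 10:00-12:00, 13:00-15:30 (add 7h to convert from UTC-7).
Callum in UTC: 10:00-13:00, 13:30-15:30 (add 7h to convert from UTC-7).
Leo in UTC: 08:00-09:30, 10:00-17:00 (add 2h to convert from UTC-2).
Ines ∩ Callum: 10:00-12:00, 13:30-15:30.
Ines ∩ Callum ∩ Leo: 10:00-12:00, 13:30-15:30.
So the common availability across everyone is 10:00-12:00, 13:30-15:30.
The first common window of at least 90 minutes is 10:00-12:00, so the earliest start is 10:00.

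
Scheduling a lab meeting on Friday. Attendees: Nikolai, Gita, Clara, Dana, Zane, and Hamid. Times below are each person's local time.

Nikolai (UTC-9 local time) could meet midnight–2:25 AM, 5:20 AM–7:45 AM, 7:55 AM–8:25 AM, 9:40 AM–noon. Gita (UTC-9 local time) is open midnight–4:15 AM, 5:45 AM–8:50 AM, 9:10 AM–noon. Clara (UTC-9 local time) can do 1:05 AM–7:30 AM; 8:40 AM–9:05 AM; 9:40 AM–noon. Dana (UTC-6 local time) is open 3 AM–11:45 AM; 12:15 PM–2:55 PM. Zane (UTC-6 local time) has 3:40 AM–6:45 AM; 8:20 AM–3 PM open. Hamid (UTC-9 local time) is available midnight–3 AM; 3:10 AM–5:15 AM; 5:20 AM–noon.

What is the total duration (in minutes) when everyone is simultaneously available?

320

Nikolai in UTC: 09:00-11:25, 14:20-16:45, 16:55-17:25, 18:40-21:00 (add 9h to convert from UTC-9).
Gita in UTC: 09:00-13:15, 14:45-17:50, 18:10-21:00 (add 9h to convert from UTC-9).
Clara in UTC: 10:05-16:30, 17:40-18:05, 18:40-21:00 (add 9h to convert from UTC-9).
Dana in UTC: 09:00-17:45, 18:15-20:55 (add 6h to convert from UTC-6).
Zane in UTC: 09:40-12:45, 14:20-21:00 (add 6h to convert from UTC-6).
Hamid in UTC: 09:00-12:00, 12:10-14:15, 14:20-21:00 (add 9h to convert from UTC-9).
Nikolai ∩ Gita: 09:00-11:25, 14:45-16:45, 16:55-17:25, 18:40-21:00.
Nikolai ∩ Gita ∩ Clara: 10:05-11:25, 14:45-16:30, 18:40-21:00.
Nikolai ∩ Gita ∩ Clara ∩ Dana: 10:05-11:25, 14:45-16:30, 18:40-20:55.
Nikolai ∩ Gita ∩ Clara ∩ Dana ∩ Zane: 10:05-11:25, 14:45-16:30, 18:40-20:55.
Nikolai ∩ Gita ∩ Clara ∩ Dana ∩ Zane ∩ Hamid: 10:05-11:25, 14:45-16:30, 18:40-20:55.
Summing the common windows: 80 + 105 + 135 = 320 minutes.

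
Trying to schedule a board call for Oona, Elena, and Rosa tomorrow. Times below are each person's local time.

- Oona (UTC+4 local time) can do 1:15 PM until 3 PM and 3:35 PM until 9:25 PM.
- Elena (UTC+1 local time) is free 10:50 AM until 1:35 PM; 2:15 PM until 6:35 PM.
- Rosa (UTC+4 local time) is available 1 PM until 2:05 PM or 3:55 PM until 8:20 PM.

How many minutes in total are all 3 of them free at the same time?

240

Oona in UTC: 09:15-11:00, 11:35-17:25 (subtract 4h to convert from UTC+4).
Elena in UTC: 09:50-12:35, 13:15-17:35 (subtract 1h to convert from UTC+1).
Rosa in UTC: 09:00-10:05, 11:55-16:20 (subtract 4h to convert from UTC+4).
Oona ∩ Elena: 09:50-11:00, 11:35-12:35, 13:15-17:25.
Oona ∩ Elena ∩ Rosa: 09:50-10:05, 11:55-12:35, 13:15-16:20.
Those are the intersection windows.
Summing the common windows: 15 + 40 + 185 = 240 minutes.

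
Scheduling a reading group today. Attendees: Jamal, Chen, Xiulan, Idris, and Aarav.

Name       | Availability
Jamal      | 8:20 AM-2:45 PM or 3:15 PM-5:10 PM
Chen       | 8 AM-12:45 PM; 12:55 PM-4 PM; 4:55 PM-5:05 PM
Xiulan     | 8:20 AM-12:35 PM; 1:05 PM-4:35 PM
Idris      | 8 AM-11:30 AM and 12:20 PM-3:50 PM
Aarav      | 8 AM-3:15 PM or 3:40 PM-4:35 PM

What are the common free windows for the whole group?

Jamal ∩ Chen: 08:20-12:45, 12:55-14:45, 15:15-16:00, 16:55-17:05.
Jamal ∩ Chen ∩ Xiulan: 08:20-12:35, 13:05-14:45, 15:15-16:00.
Jamal ∩ Chen ∩ Xiulan ∩ Idris: 08:20-11:30, 12:20-12:35, 13:05-14:45, 15:15-15:50.
Jamal ∩ Chen ∩ Xiulan ∩ Idris ∩ Aarav: 08:20-11:30, 12:20-12:35, 13:05-14:45, 15:40-15:50.

08:20-11:30, 12:20-12:35, 13:05-14:45, 15:40-15:50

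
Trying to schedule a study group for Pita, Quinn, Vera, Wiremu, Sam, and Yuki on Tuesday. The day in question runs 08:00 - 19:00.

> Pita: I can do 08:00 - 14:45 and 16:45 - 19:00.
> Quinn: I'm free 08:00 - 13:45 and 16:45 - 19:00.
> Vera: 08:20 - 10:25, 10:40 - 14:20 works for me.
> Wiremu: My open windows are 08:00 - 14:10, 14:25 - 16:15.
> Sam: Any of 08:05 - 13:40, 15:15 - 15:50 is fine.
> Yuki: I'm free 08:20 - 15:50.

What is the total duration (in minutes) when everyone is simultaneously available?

Pita ∩ Quinn: 08:00-13:45, 16:45-19:00.
Pita ∩ Quinn ∩ Vera: 08:20-10:25, 10:40-13:45.
Pita ∩ Quinn ∩ Vera ∩ Wiremu: 08:20-10:25, 10:40-13:45.
Pita ∩ Quinn ∩ Vera ∩ Wiremu ∩ Sam: 08:20-10:25, 10:40-13:40.
Pita ∩ Quinn ∩ Vera ∩ Wiremu ∩ Sam ∩ Yuki: 08:20-10:25, 10:40-13:40.
Summing the common windows: 125 + 180 = 305 minutes.

305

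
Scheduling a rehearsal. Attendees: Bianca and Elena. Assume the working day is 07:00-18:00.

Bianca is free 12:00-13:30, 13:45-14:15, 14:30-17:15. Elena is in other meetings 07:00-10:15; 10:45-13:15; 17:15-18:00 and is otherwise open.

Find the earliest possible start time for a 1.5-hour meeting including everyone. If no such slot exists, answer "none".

Bianca free: 12:00-13:30, 13:45-14:15, 14:30-17:15.
Elena free: 10:15-10:45, 13:15-17:15 (invert busy blocks within the working day).
Bianca ∩ Elena: 13:15-13:30, 13:45-14:15, 14:30-17:15.
So the common availability across everyone is 13:15-13:30, 13:45-14:15, 14:30-17:15.
The first common window of at least 90 minutes is 14:30-17:15, so the earliest start is 14:30.

14:30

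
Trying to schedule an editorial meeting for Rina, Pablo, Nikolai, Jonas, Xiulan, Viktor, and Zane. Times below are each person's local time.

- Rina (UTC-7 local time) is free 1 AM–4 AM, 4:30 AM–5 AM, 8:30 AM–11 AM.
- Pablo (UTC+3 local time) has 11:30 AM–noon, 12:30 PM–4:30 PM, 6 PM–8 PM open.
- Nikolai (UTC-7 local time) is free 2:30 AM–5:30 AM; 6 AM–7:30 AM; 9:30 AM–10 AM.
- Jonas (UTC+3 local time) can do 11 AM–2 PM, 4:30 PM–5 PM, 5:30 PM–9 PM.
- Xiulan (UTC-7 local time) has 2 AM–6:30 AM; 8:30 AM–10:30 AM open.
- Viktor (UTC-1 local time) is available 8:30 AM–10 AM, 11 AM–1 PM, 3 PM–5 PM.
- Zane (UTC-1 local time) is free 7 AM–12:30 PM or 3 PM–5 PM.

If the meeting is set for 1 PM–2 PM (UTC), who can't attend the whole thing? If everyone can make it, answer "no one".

Rina in UTC: 08:00-11:00, 11:30-12:00, 15:30-18:00 (add 7h to convert from UTC-7).
Pablo in UTC: 08:30-09:00, 09:30-13:30, 15:00-17:00 (subtract 3h to convert from UTC+3).
Nikolai in UTC: 09:30-12:30, 13:00-14:30, 16:30-17:00 (add 7h to convert from UTC-7).
Jonas in UTC: 08:00-11:00, 13:30-14:00, 14:30-18:00 (subtract 3h to convert from UTC+3).
Xiulan in UTC: 09:00-13:30, 15:30-17:30 (add 7h to convert from UTC-7).
Viktor in UTC: 09:30-11:00, 12:00-14:00, 16:00-18:00 (add 1h to convert from UTC-1).
Zane in UTC: 08:00-13:30, 16:00-18:00 (add 1h to convert from UTC-1).
Rina: not fully free for 13:00-14:00. Pablo: not fully free for 13:00-14:00. Nikolai: free for 13:00-14:00. Jonas: not fully free for 13:00-14:00. Xiulan: not fully free for 13:00-14:00. Viktor: free for 13:00-14:00. Zane: not fully free for 13:00-14:00.

Jonas, Pablo, Rina, Xiulan, Zane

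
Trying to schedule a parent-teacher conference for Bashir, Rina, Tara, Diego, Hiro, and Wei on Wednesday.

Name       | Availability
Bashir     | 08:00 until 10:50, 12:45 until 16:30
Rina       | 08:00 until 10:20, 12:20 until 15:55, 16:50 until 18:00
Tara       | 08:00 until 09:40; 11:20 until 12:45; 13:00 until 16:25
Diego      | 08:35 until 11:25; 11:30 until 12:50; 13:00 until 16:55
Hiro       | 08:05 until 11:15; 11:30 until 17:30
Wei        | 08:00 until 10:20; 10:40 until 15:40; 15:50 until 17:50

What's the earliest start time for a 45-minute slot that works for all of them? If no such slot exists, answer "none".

08:35

Bashir ∩ Rina: 08:00-10:20, 12:45-15:55.
Bashir ∩ Rina ∩ Tara: 08:00-09:40, 13:00-15:55.
Bashir ∩ Rina ∩ Tara ∩ Diego: 08:35-09:40, 13:00-15:55.
Bashir ∩ Rina ∩ Tara ∩ Diego ∩ Hiro: 08:35-09:40, 13:00-15:55.
Bashir ∩ Rina ∩ Tara ∩ Diego ∩ Hiro ∩ Wei: 08:35-09:40, 13:00-15:40, 15:50-15:55.
Those are the intersection windows.
The first common window of at least 45 minutes is 08:35-09:40, so the earliest start is 08:35.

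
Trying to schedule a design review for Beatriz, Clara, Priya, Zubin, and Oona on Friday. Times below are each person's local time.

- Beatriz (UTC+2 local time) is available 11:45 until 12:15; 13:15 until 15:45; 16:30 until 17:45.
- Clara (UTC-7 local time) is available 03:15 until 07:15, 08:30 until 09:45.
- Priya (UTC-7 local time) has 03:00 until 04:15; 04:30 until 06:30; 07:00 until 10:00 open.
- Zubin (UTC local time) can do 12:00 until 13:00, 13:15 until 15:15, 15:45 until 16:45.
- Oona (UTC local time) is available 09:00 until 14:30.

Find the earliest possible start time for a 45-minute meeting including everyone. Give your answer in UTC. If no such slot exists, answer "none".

12:00

Beatriz in UTC: 09:45-10:15, 11:15-13:45, 14:30-15:45 (subtract 2h to convert from UTC+2).
Clara in UTC: 10:15-14:15, 15:30-16:45 (add 7h to convert from UTC-7).
Priya in UTC: 10:00-11:15, 11:30-13:30, 14:00-17:00 (add 7h to convert from UTC-7).
Zubin in UTC: 12:00-13:00, 13:15-15:15, 15:45-16:45.
Oona in UTC: 09:00-14:30.
Beatriz ∩ Clara: 11:15-13:45, 15:30-15:45.
Beatriz ∩ Clara ∩ Priya: 11:30-13:30, 15:30-15:45.
Beatriz ∩ Clara ∩ Priya ∩ Zubin: 12:00-13:00, 13:15-13:30.
Beatriz ∩ Clara ∩ Priya ∩ Zubin ∩ Oona: 12:00-13:00, 13:15-13:30.
The first common window of at least 45 minutes is 12:00-13:00, so the earliest start is 12:00.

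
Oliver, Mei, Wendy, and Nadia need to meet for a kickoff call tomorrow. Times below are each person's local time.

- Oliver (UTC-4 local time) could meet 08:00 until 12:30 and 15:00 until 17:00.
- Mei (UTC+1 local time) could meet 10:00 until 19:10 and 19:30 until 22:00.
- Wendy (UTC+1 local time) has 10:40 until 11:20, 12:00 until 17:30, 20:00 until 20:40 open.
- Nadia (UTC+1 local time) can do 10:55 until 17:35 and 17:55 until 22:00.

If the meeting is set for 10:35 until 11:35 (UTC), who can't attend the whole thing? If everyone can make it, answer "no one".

Oliver, Wendy

Oliver in UTC: 12:00-16:30, 19:00-21:00 (add 4h to convert from UTC-4).
Mei in UTC: 09:00-18:10, 18:30-21:00 (subtract 1h to convert from UTC+1).
Wendy in UTC: 09:40-10:20, 11:00-16:30, 19:00-19:40 (subtract 1h to convert from UTC+1).
Nadia in UTC: 09:55-16:35, 16:55-21:00 (subtract 1h to convert from UTC+1).
Oliver: not fully free for 10:35-11:35. Mei: free for 10:35-11:35. Wendy: not fully free for 10:35-11:35. Nadia: free for 10:35-11:35.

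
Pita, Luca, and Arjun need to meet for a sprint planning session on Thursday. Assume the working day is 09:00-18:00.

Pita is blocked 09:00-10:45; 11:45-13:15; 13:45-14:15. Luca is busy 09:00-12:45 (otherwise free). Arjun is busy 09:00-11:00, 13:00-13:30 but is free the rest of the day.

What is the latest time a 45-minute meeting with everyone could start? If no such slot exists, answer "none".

17:15

Pita free: 10:45-11:45, 13:15-13:45, 14:15-18:00 (invert busy blocks within the working day).
Luca free: 12:45-18:00 (invert busy blocks within the working day).
Arjun free: 11:00-13:00, 13:30-18:00 (invert busy blocks within the working day).
Pita ∩ Luca: 13:15-13:45, 14:15-18:00.
Pita ∩ Luca ∩ Arjun: 13:30-13:45, 14:15-18:00.
The last common window of at least 45 minutes is 14:15-18:00; a 45-minute meeting can start as late as 17:15 and still end by 18:00.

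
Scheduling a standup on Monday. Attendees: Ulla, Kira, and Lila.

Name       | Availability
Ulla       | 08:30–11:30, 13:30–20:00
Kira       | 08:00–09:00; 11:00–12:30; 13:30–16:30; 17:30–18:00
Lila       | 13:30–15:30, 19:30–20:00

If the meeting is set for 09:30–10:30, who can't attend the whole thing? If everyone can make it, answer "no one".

Ulla: free for 09:30-10:30. Kira: not fully free for 09:30-10:30. Lila: not fully free for 09:30-10:30.

Kira, Lila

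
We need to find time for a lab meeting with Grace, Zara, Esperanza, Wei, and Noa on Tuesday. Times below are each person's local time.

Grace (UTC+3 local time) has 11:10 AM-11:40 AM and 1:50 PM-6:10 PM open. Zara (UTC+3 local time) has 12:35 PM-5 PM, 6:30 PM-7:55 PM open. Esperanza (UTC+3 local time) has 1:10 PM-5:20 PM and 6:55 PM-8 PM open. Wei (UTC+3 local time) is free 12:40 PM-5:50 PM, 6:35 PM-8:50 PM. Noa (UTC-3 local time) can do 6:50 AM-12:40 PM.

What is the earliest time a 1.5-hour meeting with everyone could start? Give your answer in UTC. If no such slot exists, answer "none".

10:50

Grace in UTC: 08:10-08:40, 10:50-15:10 (subtract 3h to convert from UTC+3).
Zara in UTC: 09:35-14:00, 15:30-16:55 (subtract 3h to convert from UTC+3).
Esperanza in UTC: 10:10-14:20, 15:55-17:00 (subtract 3h to convert from UTC+3).
Wei in UTC: 09:40-14:50, 15:35-17:50 (subtract 3h to convert from UTC+3).
Noa in UTC: 09:50-15:40 (add 3h to convert from UTC-3).
Grace ∩ Zara: 10:50-14:00.
Grace ∩ Zara ∩ Esperanza: 10:50-14:00.
Grace ∩ Zara ∩ Esperanza ∩ Wei: 10:50-14:00.
Grace ∩ Zara ∩ Esperanza ∩ Wei ∩ Noa: 10:50-14:00.
So the common availability across everyone is 10:50-14:00.
The first common window of at least 90 minutes is 10:50-14:00, so the earliest start is 10:50.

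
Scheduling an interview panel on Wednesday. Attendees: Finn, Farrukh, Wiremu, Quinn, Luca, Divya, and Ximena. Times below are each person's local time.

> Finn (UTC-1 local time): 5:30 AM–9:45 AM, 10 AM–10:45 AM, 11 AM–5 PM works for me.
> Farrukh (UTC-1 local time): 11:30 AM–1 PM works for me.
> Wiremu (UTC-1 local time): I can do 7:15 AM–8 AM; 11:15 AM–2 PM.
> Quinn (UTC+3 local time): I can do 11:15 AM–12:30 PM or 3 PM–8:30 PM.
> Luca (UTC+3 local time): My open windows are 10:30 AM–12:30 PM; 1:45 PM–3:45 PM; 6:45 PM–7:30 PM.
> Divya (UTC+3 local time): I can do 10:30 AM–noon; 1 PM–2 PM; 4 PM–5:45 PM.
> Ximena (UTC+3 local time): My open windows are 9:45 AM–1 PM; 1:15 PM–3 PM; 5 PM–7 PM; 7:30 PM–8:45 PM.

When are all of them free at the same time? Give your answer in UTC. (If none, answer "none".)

Finn in UTC: 06:30-10:45, 11:00-11:45, 12:00-18:00 (add 1h to convert from UTC-1).
Farrukh in UTC: 12:30-14:00 (add 1h to convert from UTC-1).
Wiremu in UTC: 08:15-09:00, 12:15-15:00 (add 1h to convert from UTC-1).
Quinn in UTC: 08:15-09:30, 12:00-17:30 (subtract 3h to convert from UTC+3).
Luca in UTC: 07:30-09:30, 10:45-12:45, 15:45-16:30 (subtract 3h to convert from UTC+3).
Divya in UTC: 07:30-09:00, 10:00-11:00, 13:00-14:45 (subtract 3h to convert from UTC+3).
Ximena in UTC: 06:45-10:00, 10:15-12:00, 14:00-16:00, 16:30-17:45 (subtract 3h to convert from UTC+3).
Finn ∩ Farrukh: 12:30-14:00.
Finn ∩ Farrukh ∩ Wiremu: 12:30-14:00.
Finn ∩ Farrukh ∩ Wiremu ∩ Quinn: 12:30-14:00.
Finn ∩ Farrukh ∩ Wiremu ∩ Quinn ∩ Luca: 12:30-12:45.
Finn ∩ Farrukh ∩ Wiremu ∩ Quinn ∩ Luca ∩ Divya: ∅.
Finn ∩ Farrukh ∩ Wiremu ∩ Quinn ∩ Luca ∩ Divya ∩ Ximena: ∅.
There is no time when everyone is free.

none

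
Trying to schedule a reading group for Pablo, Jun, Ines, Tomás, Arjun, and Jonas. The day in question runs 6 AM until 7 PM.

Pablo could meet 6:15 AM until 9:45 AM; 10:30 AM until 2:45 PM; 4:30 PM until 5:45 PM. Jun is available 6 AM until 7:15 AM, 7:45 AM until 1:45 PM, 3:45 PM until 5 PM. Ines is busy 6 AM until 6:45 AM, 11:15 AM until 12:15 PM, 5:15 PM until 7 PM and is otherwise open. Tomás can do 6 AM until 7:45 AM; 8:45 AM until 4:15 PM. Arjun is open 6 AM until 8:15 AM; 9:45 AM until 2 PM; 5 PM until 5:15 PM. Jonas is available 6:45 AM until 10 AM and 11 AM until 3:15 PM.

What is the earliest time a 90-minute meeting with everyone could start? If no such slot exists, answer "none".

12:15

Pablo free: 06:15-09:45, 10:30-14:45, 16:30-17:45.
Jun free: 06:00-07:15, 07:45-13:45, 15:45-17:00.
Ines free: 06:45-11:15, 12:15-17:15 (invert busy blocks within the working day).
Tomás free: 06:00-07:45, 08:45-16:15.
Arjun free: 06:00-08:15, 09:45-14:00, 17:00-17:15.
Jonas free: 06:45-10:00, 11:00-15:15.
Pablo ∩ Jun: 06:15-07:15, 07:45-09:45, 10:30-13:45, 16:30-17:00.
Pablo ∩ Jun ∩ Ines: 06:45-07:15, 07:45-09:45, 10:30-11:15, 12:15-13:45, 16:30-17:00.
Pablo ∩ Jun ∩ Ines ∩ Tomás: 06:45-07:15, 08:45-09:45, 10:30-11:15, 12:15-13:45.
Pablo ∩ Jun ∩ Ines ∩ Tomás ∩ Arjun: 06:45-07:15, 10:30-11:15, 12:15-13:45.
Pablo ∩ Jun ∩ Ines ∩ Tomás ∩ Arjun ∩ Jonas: 06:45-07:15, 11:00-11:15, 12:15-13:45.
So the common availability across everyone is 06:45-07:15, 11:00-11:15, 12:15-13:45.
The first common window of at least 90 minutes is 12:15-13:45, so the earliest start is 12:15.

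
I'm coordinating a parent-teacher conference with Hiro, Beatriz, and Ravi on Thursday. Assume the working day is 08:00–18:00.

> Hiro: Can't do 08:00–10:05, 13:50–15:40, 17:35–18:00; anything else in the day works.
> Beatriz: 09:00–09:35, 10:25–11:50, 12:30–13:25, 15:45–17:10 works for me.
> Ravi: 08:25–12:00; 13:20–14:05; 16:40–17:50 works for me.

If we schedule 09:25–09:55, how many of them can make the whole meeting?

1

Hiro free: 10:05-13:50, 15:40-17:35 (invert busy blocks within the working day).
Beatriz free: 09:00-09:35, 10:25-11:50, 12:30-13:25, 15:45-17:10.
Ravi free: 08:25-12:00, 13:20-14:05, 16:40-17:50.
Ravi can make the full 09:25-09:55 slot — that's 1.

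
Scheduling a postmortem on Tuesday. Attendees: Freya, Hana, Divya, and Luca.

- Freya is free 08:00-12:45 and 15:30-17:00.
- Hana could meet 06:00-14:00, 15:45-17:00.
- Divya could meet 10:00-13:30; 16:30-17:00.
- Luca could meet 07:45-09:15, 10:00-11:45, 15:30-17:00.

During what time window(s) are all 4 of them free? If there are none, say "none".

Freya ∩ Hana: 08:00-12:45, 15:45-17:00.
Freya ∩ Hana ∩ Divya: 10:00-12:45, 16:30-17:00.
Freya ∩ Hana ∩ Divya ∩ Luca: 10:00-11:45, 16:30-17:00.
So the common availability across everyone is 10:00-11:45, 16:30-17:00.

10:00-11:45, 16:30-17:00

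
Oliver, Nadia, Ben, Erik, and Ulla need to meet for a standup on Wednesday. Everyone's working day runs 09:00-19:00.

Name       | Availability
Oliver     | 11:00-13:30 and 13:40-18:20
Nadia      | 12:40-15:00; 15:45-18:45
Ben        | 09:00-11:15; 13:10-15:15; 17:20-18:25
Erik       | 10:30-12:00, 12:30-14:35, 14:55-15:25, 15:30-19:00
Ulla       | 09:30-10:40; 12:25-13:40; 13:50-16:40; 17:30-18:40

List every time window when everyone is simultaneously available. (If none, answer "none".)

Oliver ∩ Nadia: 12:40-13:30, 13:40-15:00, 15:45-18:20.
Oliver ∩ Nadia ∩ Ben: 13:10-13:30, 13:40-15:00, 17:20-18:20.
Oliver ∩ Nadia ∩ Ben ∩ Erik: 13:10-13:30, 13:40-14:35, 14:55-15:00, 17:20-18:20.
Oliver ∩ Nadia ∩ Ben ∩ Erik ∩ Ulla: 13:10-13:30, 13:50-14:35, 14:55-15:00, 17:30-18:20.

13:10-13:30, 13:50-14:35, 14:55-15:00, 17:30-18:20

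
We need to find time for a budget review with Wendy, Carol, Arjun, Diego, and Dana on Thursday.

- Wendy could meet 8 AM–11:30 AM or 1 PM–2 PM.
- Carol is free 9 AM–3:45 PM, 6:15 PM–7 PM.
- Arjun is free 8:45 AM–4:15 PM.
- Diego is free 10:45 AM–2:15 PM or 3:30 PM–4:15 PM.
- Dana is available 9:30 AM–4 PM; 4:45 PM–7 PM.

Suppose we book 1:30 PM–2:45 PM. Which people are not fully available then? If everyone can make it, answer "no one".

Wendy: not fully free for 13:30-14:45. Carol: free for 13:30-14:45. Arjun: free for 13:30-14:45. Diego: not fully free for 13:30-14:45. Dana: free for 13:30-14:45.

Diego, Wendy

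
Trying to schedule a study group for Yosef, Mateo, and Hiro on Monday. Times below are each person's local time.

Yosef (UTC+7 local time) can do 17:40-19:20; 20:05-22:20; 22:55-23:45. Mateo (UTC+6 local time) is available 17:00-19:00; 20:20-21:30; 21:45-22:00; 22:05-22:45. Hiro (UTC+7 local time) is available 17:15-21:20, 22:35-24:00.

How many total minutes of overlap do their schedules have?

125

Yosef in UTC: 10:40-12:20, 13:05-15:20, 15:55-16:45 (subtract 7h to convert from UTC+7).
Mateo in UTC: 11:00-13:00, 14:20-15:30, 15:45-16:00, 16:05-16:45 (subtract 6h to convert from UTC+6).
Hiro in UTC: 10:15-14:20, 15:35-17:00 (subtract 7h to convert from UTC+7).
Yosef ∩ Mateo: 11:00-12:20, 14:20-15:20, 15:55-16:00, 16:05-16:45.
Yosef ∩ Mateo ∩ Hiro: 11:00-12:20, 15:55-16:00, 16:05-16:45.
Summing the common windows: 80 + 5 + 40 = 125 minutes.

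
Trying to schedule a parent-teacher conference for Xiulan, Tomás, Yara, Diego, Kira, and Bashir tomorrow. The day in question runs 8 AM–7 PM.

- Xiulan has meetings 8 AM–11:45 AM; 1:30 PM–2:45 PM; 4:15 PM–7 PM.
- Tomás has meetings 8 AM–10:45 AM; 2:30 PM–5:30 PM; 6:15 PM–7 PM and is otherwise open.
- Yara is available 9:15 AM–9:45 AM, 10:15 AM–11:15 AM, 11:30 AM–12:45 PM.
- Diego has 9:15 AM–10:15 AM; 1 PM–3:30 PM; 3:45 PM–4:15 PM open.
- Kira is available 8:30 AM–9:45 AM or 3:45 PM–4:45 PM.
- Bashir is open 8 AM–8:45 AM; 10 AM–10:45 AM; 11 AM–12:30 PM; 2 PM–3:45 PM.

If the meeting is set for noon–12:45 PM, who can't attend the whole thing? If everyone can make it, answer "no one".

Bashir, Diego, Kira

Xiulan free: 11:45-13:30, 14:45-16:15 (invert busy blocks within the working day).
Tomás free: 10:45-14:30, 17:30-18:15 (invert busy blocks within the working day).
Yara free: 09:15-09:45, 10:15-11:15, 11:30-12:45.
Diego free: 09:15-10:15, 13:00-15:30, 15:45-16:15.
Kira free: 08:30-09:45, 15:45-16:45.
Bashir free: 08:00-08:45, 10:00-10:45, 11:00-12:30, 14:00-15:45.
Xiulan: free for 12:00-12:45. Tomás: free for 12:00-12:45. Yara: free for 12:00-12:45. Diego: not fully free for 12:00-12:45. Kira: not fully free for 12:00-12:45. Bashir: not fully free for 12:00-12:45.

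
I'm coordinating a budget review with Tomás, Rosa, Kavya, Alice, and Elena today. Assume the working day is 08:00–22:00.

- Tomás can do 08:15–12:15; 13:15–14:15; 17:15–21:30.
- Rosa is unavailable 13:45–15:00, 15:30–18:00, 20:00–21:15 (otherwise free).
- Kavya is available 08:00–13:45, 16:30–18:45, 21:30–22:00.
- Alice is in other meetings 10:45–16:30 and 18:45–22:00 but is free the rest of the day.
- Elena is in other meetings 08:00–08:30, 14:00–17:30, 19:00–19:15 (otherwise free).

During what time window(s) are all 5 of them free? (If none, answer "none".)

Tomás free: 08:15-12:15, 13:15-14:15, 17:15-21:30.
Rosa free: 08:00-13:45, 15:00-15:30, 18:00-20:00, 21:15-22:00 (invert busy blocks within the working day).
Kavya free: 08:00-13:45, 16:30-18:45, 21:30-22:00.
Alice free: 08:00-10:45, 16:30-18:45 (invert busy blocks within the working day).
Elena free: 08:30-14:00, 17:30-19:00, 19:15-22:00 (invert busy blocks within the working day).
Tomás ∩ Rosa: 08:15-12:15, 13:15-13:45, 18:00-20:00, 21:15-21:30.
Tomás ∩ Rosa ∩ Kavya: 08:15-12:15, 13:15-13:45, 18:00-18:45.
Tomás ∩ Rosa ∩ Kavya ∩ Alice: 08:15-10:45, 18:00-18:45.
Tomás ∩ Rosa ∩ Kavya ∩ Alice ∩ Elena: 08:30-10:45, 18:00-18:45.

08:30-10:45, 18:00-18:45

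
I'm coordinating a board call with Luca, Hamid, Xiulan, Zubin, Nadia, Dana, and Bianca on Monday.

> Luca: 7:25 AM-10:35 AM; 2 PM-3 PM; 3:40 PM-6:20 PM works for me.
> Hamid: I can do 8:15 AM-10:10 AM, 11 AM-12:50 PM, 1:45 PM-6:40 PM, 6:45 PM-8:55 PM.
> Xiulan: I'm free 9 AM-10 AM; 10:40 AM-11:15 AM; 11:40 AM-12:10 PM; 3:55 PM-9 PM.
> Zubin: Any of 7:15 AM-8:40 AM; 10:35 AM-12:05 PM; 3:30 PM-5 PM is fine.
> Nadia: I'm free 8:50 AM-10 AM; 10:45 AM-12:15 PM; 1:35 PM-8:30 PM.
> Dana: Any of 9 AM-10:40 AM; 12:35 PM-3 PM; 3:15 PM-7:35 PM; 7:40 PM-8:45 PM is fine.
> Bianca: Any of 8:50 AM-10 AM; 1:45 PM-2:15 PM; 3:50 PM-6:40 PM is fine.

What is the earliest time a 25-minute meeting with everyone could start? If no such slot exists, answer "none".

15:55

Luca ∩ Hamid: 08:15-10:10, 14:00-15:00, 15:40-18:20.
Luca ∩ Hamid ∩ Xiulan: 09:00-10:00, 15:55-18:20.
Luca ∩ Hamid ∩ Xiulan ∩ Zubin: 15:55-17:00.
Luca ∩ Hamid ∩ Xiulan ∩ Zubin ∩ Nadia: 15:55-17:00.
Luca ∩ Hamid ∩ Xiulan ∩ Zubin ∩ Nadia ∩ Dana: 15:55-17:00.
Luca ∩ Hamid ∩ Xiulan ∩ Zubin ∩ Nadia ∩ Dana ∩ Bianca: 15:55-17:00.
The first common window of at least 25 minutes is 15:55-17:00, so the earliest start is 15:55.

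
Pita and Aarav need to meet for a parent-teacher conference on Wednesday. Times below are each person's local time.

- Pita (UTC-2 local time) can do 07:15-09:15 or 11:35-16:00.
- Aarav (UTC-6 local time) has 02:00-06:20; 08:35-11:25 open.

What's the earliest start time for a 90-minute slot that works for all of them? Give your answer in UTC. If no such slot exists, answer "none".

Pita in UTC: 09:15-11:15, 13:35-18:00 (add 2h to convert from UTC-2).
Aarav in UTC: 08:00-12:20, 14:35-17:25 (add 6h to convert from UTC-6).
Pita ∩ Aarav: 09:15-11:15, 14:35-17:25.
The first common window of at least 90 minutes is 09:15-11:15, so the earliest start is 09:15.

09:15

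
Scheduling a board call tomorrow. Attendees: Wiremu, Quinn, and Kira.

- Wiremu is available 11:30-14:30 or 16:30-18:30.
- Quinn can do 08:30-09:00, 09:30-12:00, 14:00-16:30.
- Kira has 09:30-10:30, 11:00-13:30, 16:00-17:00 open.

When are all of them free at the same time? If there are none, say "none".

11:30-12:00

Wiremu ∩ Quinn: 11:30-12:00, 14:00-14:30.
Wiremu ∩ Quinn ∩ Kira: 11:30-12:00.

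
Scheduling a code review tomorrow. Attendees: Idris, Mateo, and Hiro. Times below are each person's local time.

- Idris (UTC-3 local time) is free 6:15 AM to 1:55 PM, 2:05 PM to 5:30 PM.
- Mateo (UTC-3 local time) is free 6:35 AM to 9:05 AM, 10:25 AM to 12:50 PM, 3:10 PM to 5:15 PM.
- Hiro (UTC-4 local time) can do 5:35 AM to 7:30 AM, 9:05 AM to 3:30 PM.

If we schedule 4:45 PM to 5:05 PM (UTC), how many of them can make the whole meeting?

Idris in UTC: 09:15-16:55, 17:05-20:30 (add 3h to convert from UTC-3).
Mateo in UTC: 09:35-12:05, 13:25-15:50, 18:10-20:15 (add 3h to convert from UTC-3).
Hiro in UTC: 09:35-11:30, 13:05-19:30 (add 4h to convert from UTC-4).
Hiro can make the full 16:45-17:05 slot — that's 1.

1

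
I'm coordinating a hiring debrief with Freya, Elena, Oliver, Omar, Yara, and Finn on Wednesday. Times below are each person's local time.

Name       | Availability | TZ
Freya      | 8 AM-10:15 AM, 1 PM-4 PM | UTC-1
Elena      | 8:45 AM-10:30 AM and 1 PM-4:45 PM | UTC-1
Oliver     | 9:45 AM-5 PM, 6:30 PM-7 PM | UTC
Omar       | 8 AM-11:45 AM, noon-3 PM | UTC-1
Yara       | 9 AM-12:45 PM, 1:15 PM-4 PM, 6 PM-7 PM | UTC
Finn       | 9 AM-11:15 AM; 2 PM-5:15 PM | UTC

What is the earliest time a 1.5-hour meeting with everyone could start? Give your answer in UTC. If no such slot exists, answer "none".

09:45

Freya in UTC: 09:00-11:15, 14:00-17:00 (add 1h to convert from UTC-1).
Elena in UTC: 09:45-11:30, 14:00-17:45 (add 1h to convert from UTC-1).
Oliver in UTC: 09:45-17:00, 18:30-19:00.
Omar in UTC: 09:00-12:45, 13:00-16:00 (add 1h to convert from UTC-1).
Yara in UTC: 09:00-12:45, 13:15-16:00, 18:00-19:00.
Finn in UTC: 09:00-11:15, 14:00-17:15.
Freya ∩ Elena: 09:45-11:15, 14:00-17:00.
Freya ∩ Elena ∩ Oliver: 09:45-11:15, 14:00-17:00.
Freya ∩ Elena ∩ Oliver ∩ Omar: 09:45-11:15, 14:00-16:00.
Freya ∩ Elena ∩ Oliver ∩ Omar ∩ Yara: 09:45-11:15, 14:00-16:00.
Freya ∩ Elena ∩ Oliver ∩ Omar ∩ Yara ∩ Finn: 09:45-11:15, 14:00-16:00.
So the common availability across everyone is 09:45-11:15, 14:00-16:00.
The first common window of at least 90 minutes is 09:45-11:15, so the earliest start is 09:45.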